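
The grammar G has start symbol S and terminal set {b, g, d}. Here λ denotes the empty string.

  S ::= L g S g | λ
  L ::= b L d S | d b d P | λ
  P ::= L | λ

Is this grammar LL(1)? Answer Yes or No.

No

FIRST(S) = {λ, b, d, g}
FIRST(L) = {λ, b, d}
FIRST(P) = {λ, b, d}
FOLLOW(S) = {$, d, g}
FOLLOW(L) = {d, g}
FOLLOW(P) = {d, g}
Cell M[L, d] receives both L ::= d b d P and L ::= λ — the grammar is not LL(1).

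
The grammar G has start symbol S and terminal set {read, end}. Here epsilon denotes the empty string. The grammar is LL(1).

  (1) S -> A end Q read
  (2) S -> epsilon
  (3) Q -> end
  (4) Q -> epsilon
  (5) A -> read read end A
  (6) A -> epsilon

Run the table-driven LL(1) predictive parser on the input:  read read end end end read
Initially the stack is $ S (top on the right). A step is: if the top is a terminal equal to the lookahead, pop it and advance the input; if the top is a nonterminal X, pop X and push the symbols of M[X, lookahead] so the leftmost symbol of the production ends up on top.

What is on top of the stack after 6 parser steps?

     Stack                         Input                         Action
  1  $ S                           read read end end end read $  expand S -> A end Q read
  2  $ read Q end A                read read end end end read $  expand A -> read read end A
  3  $ read Q end A end read read  read read end end end read $  match read
  4  $ read Q end A end read       read end end end read $       match read
  5  $ read Q end A end            end end end read $            match end
  6  $ read Q end A                end end read $                expand A -> epsilon
Stack after step 6: $ read Q end (top = end).

end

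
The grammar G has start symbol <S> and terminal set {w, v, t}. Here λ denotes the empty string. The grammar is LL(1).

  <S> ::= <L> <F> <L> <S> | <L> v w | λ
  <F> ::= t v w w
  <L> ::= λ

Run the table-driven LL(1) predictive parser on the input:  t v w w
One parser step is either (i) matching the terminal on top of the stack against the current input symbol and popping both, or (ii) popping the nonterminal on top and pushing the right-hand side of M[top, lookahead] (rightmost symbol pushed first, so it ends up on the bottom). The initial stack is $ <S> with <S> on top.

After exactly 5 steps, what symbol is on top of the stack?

w

     Stack              Input      Action
  1  $ <S>              t v w w $  expand <S> ::= <L> <F> <L> <S>
  2  $ <S> <L> <F> <L>  t v w w $  expand <L> ::= λ
  3  $ <S> <L> <F>      t v w w $  expand <F> ::= t v w w
  4  $ <S> <L> w w v t  t v w w $  match t
  5  $ <S> <L> w w v    v w w $    match v
Stack after step 5: $ <S> <L> w w (top = w).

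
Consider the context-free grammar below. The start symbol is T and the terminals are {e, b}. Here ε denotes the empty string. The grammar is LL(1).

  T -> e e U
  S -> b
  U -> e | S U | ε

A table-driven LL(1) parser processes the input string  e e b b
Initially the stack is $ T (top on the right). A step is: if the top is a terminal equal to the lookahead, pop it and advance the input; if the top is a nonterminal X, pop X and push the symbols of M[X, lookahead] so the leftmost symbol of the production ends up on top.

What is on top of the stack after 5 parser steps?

step 1: stack=$ T  input=e e b b $  — expand T -> e e U
step 2: stack=$ U e e  input=e e b b $  — match e
step 3: stack=$ U e  input=e b b $  — match e
step 4: stack=$ U  input=b b $  — expand U -> S U
step 5: stack=$ U S  input=b b $  — expand S -> b
Stack after step 5: $ U b (top = b).

b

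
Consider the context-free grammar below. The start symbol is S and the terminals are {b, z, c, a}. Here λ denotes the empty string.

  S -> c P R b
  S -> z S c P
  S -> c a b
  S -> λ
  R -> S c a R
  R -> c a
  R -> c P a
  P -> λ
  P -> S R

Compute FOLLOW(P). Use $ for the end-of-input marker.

FIRST(S): from S->c P R b we get {c}; from S->z S c P we get {z}; from S->c a b we get {c}; from S->λ we get {λ}. So FIRST(S) = {λ, c, z}.
FIRST(R): from R->S c a R we get {c, z}; from R->c a we get {c}; from R->c P a we get {c}. So FIRST(R) = {c, z}.
FIRST(P): from P->λ we get {λ}; from P->S R we get {c, z}. So FIRST(P) = {λ, c, z}.
FOLLOW(S) includes $ since S is the start symbol.
FOLLOW(S): in S->z S c P, S is followed by c P with FIRST {c}; in R->S c a R, S is followed by c a R with FIRST {c}; in P->S R, S is followed by R with FIRST {c, z}. Thus FOLLOW(S) = {$, c, z}.
FOLLOW(P): in S->c P R b, P is followed by R b with FIRST {c, z}; in S->z S c P, the suffix after P is empty, so FOLLOW(P) ⊇ FOLLOW(S) = {$, c, z}; in R->c P a, P is followed by a with FIRST {a}. Thus FOLLOW(P) = {$, a, c, z}.
FOLLOW(R): in S->c P R b, R is followed by b with FIRST {b}; in R->S c a R, the suffix after R is empty (adds nothing new); in P->S R, the suffix after R is empty, so FOLLOW(R) ⊇ FOLLOW(P) = {$, a, c, z}. Thus FOLLOW(R) = {$, a, b, c, z}.

{$, a, c, z}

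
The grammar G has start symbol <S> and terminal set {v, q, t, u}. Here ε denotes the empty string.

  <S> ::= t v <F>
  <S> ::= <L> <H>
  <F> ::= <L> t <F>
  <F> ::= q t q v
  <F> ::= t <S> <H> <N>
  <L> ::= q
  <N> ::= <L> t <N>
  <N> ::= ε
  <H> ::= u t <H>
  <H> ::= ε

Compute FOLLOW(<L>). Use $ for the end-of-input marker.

{$, q, t, u}

FIRST(<L>): from <L>::=q we get {q}. So FIRST(<L>) = {q}.
FIRST(<H>): from <H>::=u t <H> we get {u}; from <H>::=ε we get {ε}. So FIRST(<H>) = {ε, u}.
FIRST(<S>): from <S>::=t v <F> we get {t}; from <S>::=<L> <H> we get {q}. So FIRST(<S>) = {q, t}.
FIRST(<F>): from <F>::=<L> t <F> we get {q}; from <F>::=q t q v we get {q}; from <F>::=t <S> <H> <N> we get {t}. So FIRST(<F>) = {q, t}.
FIRST(<N>): from <N>::=<L> t <N> we get {q}; from <N>::=ε we get {ε}. So FIRST(<N>) = {ε, q}.
FOLLOW(<S>) includes $ since <S> is the start symbol.
FOLLOW(<S>): in <F>::=t <S> <H> <N>, <S> is followed by <H> <N> with FIRST {ε, q, u}; in <F>::=t <S> <H> <N>, the suffix after <S> is nullable, so FOLLOW(<S>) ⊇ FOLLOW(<F>) = {$, q, u}. Thus FOLLOW(<S>) = {$, q, u}.
FOLLOW(<F>): in <S>::=t v <F>, the suffix after <F> is empty, so FOLLOW(<F>) ⊇ FOLLOW(<S>) = {$, q, u}; in <F>::=<L> t <F>, the suffix after <F> is empty (adds nothing new). Thus FOLLOW(<F>) = {$, q, u}.
FOLLOW(<L>): in <S>::=<L> <H>, <L> is followed by <H> with FIRST {ε, u}; in <S>::=<L> <H>, the suffix after <L> is nullable, so FOLLOW(<L>) ⊇ FOLLOW(<S>) = {$, q, u}; in <F>::=<L> t <F>, <L> is followed by t <F> with FIRST {t}; in <N>::=<L> t <N>, <L> is followed by t <N> with FIRST {t}. Thus FOLLOW(<L>) = {$, q, t, u}.
FOLLOW(<N>): in <F>::=t <S> <H> <N>, the suffix after <N> is empty, so FOLLOW(<N>) ⊇ FOLLOW(<F>) = {$, q, u}; in <N>::=<L> t <N>, the suffix after <N> is empty (adds nothing new). Thus FOLLOW(<N>) = {$, q, u}.
FOLLOW(<H>): in <S>::=<L> <H>, the suffix after <H> is empty, so FOLLOW(<H>) ⊇ FOLLOW(<S>) = {$, q, u}; in <F>::=t <S> <H> <N>, <H> is followed by <N> with FIRST {ε, q}; in <F>::=t <S> <H> <N>, the suffix after <H> is nullable, so FOLLOW(<H>) ⊇ FOLLOW(<F>) = {$, q, u}; in <H>::=u t <H>, the suffix after <H> is empty (adds nothing new). Thus FOLLOW(<H>) = {$, q, u}.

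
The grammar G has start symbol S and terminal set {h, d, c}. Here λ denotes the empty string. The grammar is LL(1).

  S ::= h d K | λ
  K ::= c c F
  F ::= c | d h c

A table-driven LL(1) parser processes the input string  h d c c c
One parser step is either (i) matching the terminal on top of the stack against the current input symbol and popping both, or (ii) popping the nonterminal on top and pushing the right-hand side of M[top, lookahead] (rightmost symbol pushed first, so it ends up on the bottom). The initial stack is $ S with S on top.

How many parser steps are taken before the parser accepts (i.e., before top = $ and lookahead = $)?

step 1: stack=$ S  input=h d c c c $  — expand S ::= h d K
step 2: stack=$ K d h  input=h d c c c $  — match h
step 3: stack=$ K d  input=d c c c $  — match d
step 4: stack=$ K  input=c c c $  — expand K ::= c c F
step 5: stack=$ F c c  input=c c c $  — match c
step 6: stack=$ F c  input=c c $  — match c
step 7: stack=$ F  input=c $  — expand F ::= c
step 8: stack=$ c  input=c $  — match c
Accept reached after 8 steps.

8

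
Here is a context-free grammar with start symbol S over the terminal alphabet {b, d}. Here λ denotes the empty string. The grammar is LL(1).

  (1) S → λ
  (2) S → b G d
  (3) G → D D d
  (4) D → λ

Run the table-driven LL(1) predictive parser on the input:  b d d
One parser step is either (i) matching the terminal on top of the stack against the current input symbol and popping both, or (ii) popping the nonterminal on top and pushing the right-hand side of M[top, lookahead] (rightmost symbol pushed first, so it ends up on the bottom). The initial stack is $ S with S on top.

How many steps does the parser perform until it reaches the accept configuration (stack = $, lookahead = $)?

     Stack      Input    Action
  1  $ S        b d d $  expand S → b G d
  2  $ d G b    b d d $  match b
  3  $ d G      d d $    expand G → D D d
  4  $ d d D D  d d $    expand D → λ
  5  $ d d D    d d $    expand D → λ
  6  $ d d      d d $    match d
  7  $ d        d $      match d
Accept reached after 7 steps.

7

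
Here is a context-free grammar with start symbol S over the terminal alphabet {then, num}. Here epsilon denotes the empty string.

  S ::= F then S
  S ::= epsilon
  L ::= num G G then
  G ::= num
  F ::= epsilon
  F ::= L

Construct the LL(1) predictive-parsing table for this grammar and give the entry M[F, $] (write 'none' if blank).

FIRST(L): from L::=num G G then we get {num}. So FIRST(L) = {num}.
FIRST(G): from G::=num we get {num}. So FIRST(G) = {num}.
FIRST(F): from F::=epsilon we get {epsilon}; from F::=L we get {num}. So FIRST(F) = {epsilon, num}.
FIRST(S): from S::=F then S we get {num, then}; from S::=epsilon we get {epsilon}. So FIRST(S) = {epsilon, num, then}.
FOLLOW(S) includes $ since S is the start symbol.
FOLLOW(F): in S::=F then S, F is followed by then S with FIRST {then}. Thus FOLLOW(F) = {then}.
For F ::= epsilon: FIRST(epsilon) = {epsilon}, so it goes in M[F, t] for t ∈ {}; since epsilon ∈ FIRST, also for every t ∈ FOLLOW(F) = {then}.
For F ::= L: FIRST(L) = {num}, so it goes in M[F, t] for t ∈ {num}.
None of these place a production in M[F, $].

none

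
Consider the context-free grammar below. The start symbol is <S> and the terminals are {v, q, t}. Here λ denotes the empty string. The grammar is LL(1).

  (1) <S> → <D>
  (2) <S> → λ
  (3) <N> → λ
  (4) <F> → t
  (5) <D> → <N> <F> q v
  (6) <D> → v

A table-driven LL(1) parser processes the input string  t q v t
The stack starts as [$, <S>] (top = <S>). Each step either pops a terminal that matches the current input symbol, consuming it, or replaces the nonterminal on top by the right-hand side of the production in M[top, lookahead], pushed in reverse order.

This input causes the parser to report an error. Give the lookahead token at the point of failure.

step 1: stack=$ <S>  input=t q v t $  — expand <S> → <D>
step 2: stack=$ <D>  input=t q v t $  — expand <D> → <N> <F> q v
step 3: stack=$ v q <F> <N>  input=t q v t $  — expand <N> → λ
step 4: stack=$ v q <F>  input=t q v t $  — expand <F> → t
step 5: stack=$ v q t  input=t q v t $  — match t
step 6: stack=$ v q  input=q v t $  — match q
step 7: stack=$ v  input=v t $  — match v
step 8: stack=$  input=t $  — error: stack empty but input remains

t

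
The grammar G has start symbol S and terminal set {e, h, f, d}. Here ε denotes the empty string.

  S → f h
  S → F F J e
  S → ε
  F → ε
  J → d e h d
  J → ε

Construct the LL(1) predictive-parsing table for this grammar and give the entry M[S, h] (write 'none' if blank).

none

FIRST(F) = {ε}
FIRST(J) = {ε, d}
FIRST(S) = {ε, d, e, f}  (via F F J e)
FOLLOW(S) includes $ since S is the start symbol.
FOLLOW(S): S appears on no right-hand side. Thus FOLLOW(S) = {$}.
For S → f h: FIRST(f h) = {f}, so it goes in M[S, t] for t ∈ {f}.
For S → F F J e: FIRST(F F J e) = {d, e}, so it goes in M[S, t] for t ∈ {d, e}.
For S → ε: FIRST(ε) = {ε}, so it goes in M[S, t] for t ∈ {}; since ε ∈ FIRST, also for every t ∈ FOLLOW(S) = {$}.
None of these place a production in M[S, h].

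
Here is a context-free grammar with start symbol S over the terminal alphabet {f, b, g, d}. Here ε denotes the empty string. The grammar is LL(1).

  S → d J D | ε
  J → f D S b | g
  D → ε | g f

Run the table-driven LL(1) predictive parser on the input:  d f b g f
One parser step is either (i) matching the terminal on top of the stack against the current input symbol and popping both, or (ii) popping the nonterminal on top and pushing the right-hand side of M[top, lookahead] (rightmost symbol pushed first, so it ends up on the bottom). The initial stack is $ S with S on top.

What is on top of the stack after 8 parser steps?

     Stack        Input        Action
  1  $ S          d f b g f $  expand S → d J D
  2  $ D J d      d f b g f $  match d
  3  $ D J        f b g f $    expand J → f D S b
  4  $ D b S D f  f b g f $    match f
  5  $ D b S D    b g f $      expand D → ε
  6  $ D b S      b g f $      expand S → ε
  7  $ D b        b g f $      match b
  8  $ D          g f $        expand D → g f
Stack after step 8: $ f g (top = g).

g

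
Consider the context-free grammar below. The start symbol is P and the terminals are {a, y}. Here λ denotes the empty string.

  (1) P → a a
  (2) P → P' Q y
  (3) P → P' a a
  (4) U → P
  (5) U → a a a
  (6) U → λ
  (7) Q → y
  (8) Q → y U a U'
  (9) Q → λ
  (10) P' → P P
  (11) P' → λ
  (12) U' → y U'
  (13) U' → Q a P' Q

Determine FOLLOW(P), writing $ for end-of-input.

{$, a, y}

FIRST(Q): from Q→y we get {y}; from Q→y U a U' we get {y}; from Q→λ we get {λ}. So FIRST(Q) = {λ, y}.
FIRST(U'): from U'→y U' we get {y}; from U'→Q a P' Q we get {a, y}. So FIRST(U') = {a, y}.
FIRST(P): from P→a a we get {a}; from P→P' Q y we get {a, y}; from P→P' a a we get {a, y}. So FIRST(P) = {a, y}.
FIRST(U): from U→P we get {a, y}; from U→a a a we get {a}; from U→λ we get {λ}. So FIRST(U) = {λ, a, y}.
FIRST(P'): from P'→P P we get {a, y}; from P'→λ we get {λ}. So FIRST(P') = {λ, a, y}.
FOLLOW(P) includes $ since P is the start symbol.
FOLLOW(U): in Q→y U a U', U is followed by a U' with FIRST {a}. Thus FOLLOW(U) = {a}.
FOLLOW(P): in U→P, the suffix after P is empty, so FOLLOW(P) ⊇ FOLLOW(U) = {a}; in P'→P P (occurrence 1), P is followed by P with FIRST {a, y}; in P'→P P (occurrence 2), the suffix after P is empty, so FOLLOW(P) ⊇ FOLLOW(P') = {a, y}. Thus FOLLOW(P) = {$, a, y}.
FOLLOW(Q): in P→P' Q y, Q is followed by y with FIRST {y}; in U'→Q a P' Q (occurrence 1), Q is followed by a P' Q with FIRST {a}; in U'→Q a P' Q (occurrence 2), the suffix after Q is empty, so FOLLOW(Q) ⊇ FOLLOW(U') = {a, y}. Thus FOLLOW(Q) = {a, y}.
FOLLOW(U'): in Q→y U a U', the suffix after U' is empty, so FOLLOW(U') ⊇ FOLLOW(Q) = {a, y}; in U'→y U', the suffix after U' is empty (adds nothing new). Thus FOLLOW(U') = {a, y}.
FOLLOW(P'): in P→P' Q y, P' is followed by Q y with FIRST {y}; in P→P' a a, P' is followed by a a with FIRST {a}; in U'→Q a P' Q, P' is followed by Q with FIRST {λ, y}; in U'→Q a P' Q, the suffix after P' is nullable, so FOLLOW(P') ⊇ FOLLOW(U') = {a, y}. Thus FOLLOW(P') = {a, y}.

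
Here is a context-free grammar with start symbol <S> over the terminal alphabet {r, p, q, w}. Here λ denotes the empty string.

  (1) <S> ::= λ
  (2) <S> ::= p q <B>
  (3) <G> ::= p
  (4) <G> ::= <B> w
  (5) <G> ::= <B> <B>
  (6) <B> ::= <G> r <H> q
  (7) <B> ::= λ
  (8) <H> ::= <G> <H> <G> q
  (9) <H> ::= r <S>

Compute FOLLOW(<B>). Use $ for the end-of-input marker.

FIRST(<S>) = {λ, p}
FIRST(<G>) = {λ, p, r, w}  (via <B> w, <B> <B>)
FIRST(<B>) = {λ, p, r, w}  (via <G> r <H> q)
FIRST(<H>) = {p, r, w}  (via <G> <H> <G> q)
FOLLOW(<S>) includes $ since <S> is the start symbol.
FOLLOW(<G>): in <B>::=<G> r <H> q, <G> is followed by r <H> q with FIRST {r}; in <H>::=<G> <H> <G> q (occurrence 1), <G> is followed by <H> <G> q with FIRST {p, r, w}; in <H>::=<G> <H> <G> q (occurrence 2), <G> is followed by q with FIRST {q}. Thus FOLLOW(<G>) = {p, q, r, w}.
FOLLOW(<H>): in <B>::=<G> r <H> q, <H> is followed by q with FIRST {q}; in <H>::=<G> <H> <G> q, <H> is followed by <G> q with FIRST {p, q, r, w}. Thus FOLLOW(<H>) = {p, q, r, w}.
FOLLOW(<S>): in <H>::=r <S>, the suffix after <S> is empty, so FOLLOW(<S>) ⊇ FOLLOW(<H>) = {p, q, r, w}. Thus FOLLOW(<S>) = {$, p, q, r, w}.
FOLLOW(<B>): in <S>::=p q <B>, the suffix after <B> is empty, so FOLLOW(<B>) ⊇ FOLLOW(<S>) = {$, p, q, r, w}; in <G>::=<B> w, <B> is followed by w with FIRST {w}; in <G>::=<B> <B> (occurrence 1), <B> is followed by <B> with FIRST {λ, p, r, w}; in <G>::=<B> <B> (occurrence 1), the suffix after <B> is nullable, so FOLLOW(<B>) ⊇ FOLLOW(<G>) = {p, q, r, w}; in <G>::=<B> <B> (occurrence 2), the suffix after <B> is empty, so FOLLOW(<B>) ⊇ FOLLOW(<G>) = {p, q, r, w}. Thus FOLLOW(<B>) = {$, p, q, r, w}.

{$, p, q, r, w}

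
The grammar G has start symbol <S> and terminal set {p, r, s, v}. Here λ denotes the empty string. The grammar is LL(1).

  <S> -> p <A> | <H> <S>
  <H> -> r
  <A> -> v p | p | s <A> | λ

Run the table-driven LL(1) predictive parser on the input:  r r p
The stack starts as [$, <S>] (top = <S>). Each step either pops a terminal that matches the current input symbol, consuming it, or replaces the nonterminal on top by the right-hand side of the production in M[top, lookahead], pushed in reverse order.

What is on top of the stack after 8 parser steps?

<A>

step 1: stack=$ <S>  input=r r p $  — expand <S> -> <H> <S>
step 2: stack=$ <S> <H>  input=r r p $  — expand <H> -> r
step 3: stack=$ <S> r  input=r r p $  — match r
step 4: stack=$ <S>  input=r p $  — expand <S> -> <H> <S>
step 5: stack=$ <S> <H>  input=r p $  — expand <H> -> r
step 6: stack=$ <S> r  input=r p $  — match r
step 7: stack=$ <S>  input=p $  — expand <S> -> p <A>
step 8: stack=$ <A> p  input=p $  — match p
Stack after step 8: $ <A> (top = <A>).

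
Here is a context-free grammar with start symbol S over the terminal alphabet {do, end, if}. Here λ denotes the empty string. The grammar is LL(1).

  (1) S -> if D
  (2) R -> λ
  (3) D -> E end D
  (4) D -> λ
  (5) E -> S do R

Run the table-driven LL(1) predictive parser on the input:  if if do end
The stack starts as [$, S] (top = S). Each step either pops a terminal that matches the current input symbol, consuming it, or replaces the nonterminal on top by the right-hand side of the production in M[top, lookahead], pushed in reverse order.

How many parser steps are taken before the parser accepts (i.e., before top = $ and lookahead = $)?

      Stack              Input           Action
   1  $ S                if if do end $  expand S -> if D
   2  $ D if             if if do end $  match if
   3  $ D                if do end $     expand D -> E end D
   4  $ D end E          if do end $     expand E -> S do R
   5  $ D end R do S     if do end $     expand S -> if D
   6  $ D end R do D if  if do end $     match if
   7  $ D end R do D     do end $        expand D -> λ
   8  $ D end R do       do end $        match do
   9  $ D end R          end $           expand R -> λ
  10  $ D end            end $           match end
  11  $ D                $               expand D -> λ
Accept reached after 11 steps.

11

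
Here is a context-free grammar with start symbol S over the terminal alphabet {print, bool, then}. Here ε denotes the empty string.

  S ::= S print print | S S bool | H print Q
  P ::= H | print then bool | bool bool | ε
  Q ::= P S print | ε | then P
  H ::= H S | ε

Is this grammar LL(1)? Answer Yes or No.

FIRST(S) = {print}
FIRST(P) = {ε, bool, print}
FIRST(Q) = {ε, bool, print, then}
FIRST(H) = {ε, print}
FOLLOW(S) = {$, bool, print}
FOLLOW(P) = {$, bool, print}
FOLLOW(Q) = {$, bool, print}
FOLLOW(H) = {$, bool, print}
Cell M[H, print] receives both H ::= H S and H ::= ε — the grammar is not LL(1).

No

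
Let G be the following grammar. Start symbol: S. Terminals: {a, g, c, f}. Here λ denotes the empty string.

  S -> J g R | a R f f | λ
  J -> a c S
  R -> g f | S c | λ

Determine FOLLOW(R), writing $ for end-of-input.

{$, c, f, g}

FIRST(J) = {a}
FIRST(S) = {λ, a}  (via J g R)
FIRST(R) = {λ, a, c, g}  (via S c)
FOLLOW(S) includes $ since S is the start symbol.
FOLLOW(J): in S->J g R, J is followed by g R with FIRST {g}. Thus FOLLOW(J) = {g}.
FOLLOW(S): in J->a c S, the suffix after S is empty, so FOLLOW(S) ⊇ FOLLOW(J) = {g}; in R->S c, S is followed by c with FIRST {c}. Thus FOLLOW(S) = {$, c, g}.
FOLLOW(R): in S->J g R, the suffix after R is empty, so FOLLOW(R) ⊇ FOLLOW(S) = {$, c, g}; in S->a R f f, R is followed by f f with FIRST {f}. Thus FOLLOW(R) = {$, c, f, g}.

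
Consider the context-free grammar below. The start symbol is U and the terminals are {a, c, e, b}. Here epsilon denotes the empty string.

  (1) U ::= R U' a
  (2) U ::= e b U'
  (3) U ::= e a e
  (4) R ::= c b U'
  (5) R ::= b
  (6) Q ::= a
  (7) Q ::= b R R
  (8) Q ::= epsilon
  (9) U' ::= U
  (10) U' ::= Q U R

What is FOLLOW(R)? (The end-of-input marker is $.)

FIRST(R) = {b, c}
FIRST(Q) = {epsilon, a, b}
FIRST(U) = {b, c, e}  (via R U' a)
FIRST(U') = {a, b, c, e}  (via U, Q U R)
FOLLOW(U) includes $ since U is the start symbol.
FOLLOW(Q): in U'::=Q U R, Q is followed by U R with FIRST {b, c, e}. Thus FOLLOW(Q) = {b, c, e}.
FOLLOW(U): in U'::=U, the suffix after U is empty, so FOLLOW(U) ⊇ FOLLOW(U') = {$, a, b, c, e}; in U'::=Q U R, U is followed by R with FIRST {b, c}. Thus FOLLOW(U) = {$, a, b, c, e}.
FOLLOW(R): in U::=R U' a, R is followed by U' a with FIRST {a, b, c, e}; in Q::=b R R (occurrence 1), R is followed by R with FIRST {b, c}; in Q::=b R R (occurrence 2), the suffix after R is empty, so FOLLOW(R) ⊇ FOLLOW(Q) = {b, c, e}; in U'::=Q U R, the suffix after R is empty, so FOLLOW(R) ⊇ FOLLOW(U') = {$, a, b, c, e}. Thus FOLLOW(R) = {$, a, b, c, e}.
FOLLOW(U'): in U::=R U' a, U' is followed by a with FIRST {a}; in U::=e b U', the suffix after U' is empty, so FOLLOW(U') ⊇ FOLLOW(U) = {$, a, b, c, e}; in R::=c b U', the suffix after U' is empty, so FOLLOW(U') ⊇ FOLLOW(R) = {$, a, b, c, e}. Thus FOLLOW(U') = {$, a, b, c, e}.

{$, a, b, c, e}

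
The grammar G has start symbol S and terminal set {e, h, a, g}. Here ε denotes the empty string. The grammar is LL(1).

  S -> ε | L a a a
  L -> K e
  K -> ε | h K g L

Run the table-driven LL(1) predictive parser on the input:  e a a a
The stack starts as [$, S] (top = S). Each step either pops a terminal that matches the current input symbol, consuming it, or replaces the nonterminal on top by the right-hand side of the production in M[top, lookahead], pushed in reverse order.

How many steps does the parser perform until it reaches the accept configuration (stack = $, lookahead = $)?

     Stack        Input      Action
  1  $ S          e a a a $  expand S -> L a a a
  2  $ a a a L    e a a a $  expand L -> K e
  3  $ a a a e K  e a a a $  expand K -> ε
  4  $ a a a e    e a a a $  match e
  5  $ a a a      a a a $    match a
  6  $ a a        a a $      match a
  7  $ a          a $        match a
Accept reached after 7 steps.

7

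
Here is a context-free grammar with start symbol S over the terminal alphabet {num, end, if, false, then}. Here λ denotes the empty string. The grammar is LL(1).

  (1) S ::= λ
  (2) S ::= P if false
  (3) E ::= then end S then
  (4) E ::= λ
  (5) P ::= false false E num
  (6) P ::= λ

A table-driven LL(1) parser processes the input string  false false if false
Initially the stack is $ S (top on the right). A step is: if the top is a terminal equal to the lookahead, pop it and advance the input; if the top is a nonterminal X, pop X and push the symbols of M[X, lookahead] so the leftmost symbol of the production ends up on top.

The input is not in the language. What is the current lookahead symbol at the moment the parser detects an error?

if

step 1: stack=$ S  input=false false if false $  — expand S ::= P if false
step 2: stack=$ false if P  input=false false if false $  — expand P ::= false false E num
step 3: stack=$ false if num E false false  input=false false if false $  — match false
step 4: stack=$ false if num E false  input=false if false $  — match false
step 5: stack=$ false if num E  input=if false $  — error: M[E, if] is empty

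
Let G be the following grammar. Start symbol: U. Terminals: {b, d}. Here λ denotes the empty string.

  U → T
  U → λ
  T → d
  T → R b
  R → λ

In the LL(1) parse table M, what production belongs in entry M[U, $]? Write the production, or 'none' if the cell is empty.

FIRST(R): from R→λ we get {λ}. So FIRST(R) = {λ}.
FIRST(T): from T→d we get {d}; from T→R b we get {b}. So FIRST(T) = {b, d}.
FIRST(U): from U→T we get {b, d}; from U→λ we get {λ}. So FIRST(U) = {λ, b, d}.
FOLLOW(U) includes $ since U is the start symbol.
FOLLOW(U): U appears on no right-hand side. Thus FOLLOW(U) = {$}.
For U → T: FIRST(T) = {b, d}, so it goes in M[U, t] for t ∈ {b, d}.
For U → λ: FIRST(λ) = {λ}, so it goes in M[U, t] for t ∈ {}; since λ ∈ FIRST, also for every t ∈ FOLLOW(U) = {$}.

U → λ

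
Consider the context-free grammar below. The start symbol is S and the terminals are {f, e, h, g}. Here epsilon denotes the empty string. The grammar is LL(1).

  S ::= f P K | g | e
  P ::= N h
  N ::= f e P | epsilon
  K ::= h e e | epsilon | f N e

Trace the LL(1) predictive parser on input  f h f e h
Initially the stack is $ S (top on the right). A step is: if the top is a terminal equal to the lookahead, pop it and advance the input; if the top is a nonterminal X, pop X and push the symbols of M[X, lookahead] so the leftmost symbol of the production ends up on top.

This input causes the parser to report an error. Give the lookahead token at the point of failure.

h

      Stack    Input        Action
   1  $ S      f h f e h $  expand S ::= f P K
   2  $ K P f  f h f e h $  match f
   3  $ K P    h f e h $    expand P ::= N h
   4  $ K h N  h f e h $    expand N ::= epsilon
   5  $ K h    h f e h $    match h
   6  $ K      f e h $      expand K ::= f N e
   7  $ e N f  f e h $      match f
   8  $ e N    e h $        expand N ::= epsilon
   9  $ e      e h $        match e
  10  $        h $          error: stack empty but input remains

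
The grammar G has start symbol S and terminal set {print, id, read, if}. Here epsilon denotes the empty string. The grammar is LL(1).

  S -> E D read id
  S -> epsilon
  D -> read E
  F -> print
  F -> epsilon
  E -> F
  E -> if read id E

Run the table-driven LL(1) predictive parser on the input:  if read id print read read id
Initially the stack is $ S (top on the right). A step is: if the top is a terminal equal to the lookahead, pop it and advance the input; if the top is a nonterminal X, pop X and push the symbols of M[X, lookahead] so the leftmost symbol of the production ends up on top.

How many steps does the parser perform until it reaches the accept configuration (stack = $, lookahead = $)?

14

      Stack                     Input                            Action
   1  $ S                       if read id print read read id $  expand S -> E D read id
   2  $ id read D E             if read id print read read id $  expand E -> if read id E
   3  $ id read D E id read if  if read id print read read id $  match if
   4  $ id read D E id read     read id print read read id $     match read
   5  $ id read D E id          id print read read id $          match id
   6  $ id read D E             print read read id $             expand E -> F
   7  $ id read D F             print read read id $             expand F -> print
   8  $ id read D print         print read read id $             match print
   9  $ id read D               read read id $                   expand D -> read E
  10  $ id read E read          read read id $                   match read
  11  $ id read E               read id $                        expand E -> F
  12  $ id read F               read id $                        expand F -> epsilon
  13  $ id read                 read id $                        match read
  14  $ id                      id $                             match id
Accept reached after 14 steps.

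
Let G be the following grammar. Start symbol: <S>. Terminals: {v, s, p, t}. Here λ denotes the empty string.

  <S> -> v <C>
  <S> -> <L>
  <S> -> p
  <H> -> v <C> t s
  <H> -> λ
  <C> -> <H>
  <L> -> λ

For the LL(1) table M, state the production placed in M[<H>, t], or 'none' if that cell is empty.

<H> -> λ

FIRST(<H>) = {λ, v}
FIRST(<L>) = {λ}
FIRST(<S>) = {λ, p, v}  (via <L>)
FIRST(<C>) = {λ, v}  (via <H>)
FOLLOW(<S>) includes $ since <S> is the start symbol.
FOLLOW(<C>): in <S>->v <C>, the suffix after <C> is empty, so FOLLOW(<C>) ⊇ FOLLOW(<S>) = {$}; in <H>->v <C> t s, <C> is followed by t s with FIRST {t}. Thus FOLLOW(<C>) = {$, t}.
FOLLOW(<H>): in <C>-><H>, the suffix after <H> is empty, so FOLLOW(<H>) ⊇ FOLLOW(<C>) = {$, t}. Thus FOLLOW(<H>) = {$, t}.
For <H> -> v <C> t s: FIRST(v <C> t s) = {v}, so it goes in M[<H>, t] for t ∈ {v}.
For <H> -> λ: FIRST(λ) = {λ}, so it goes in M[<H>, t] for t ∈ {}; since λ ∈ FIRST, also for every t ∈ FOLLOW(<H>) = {$, t}.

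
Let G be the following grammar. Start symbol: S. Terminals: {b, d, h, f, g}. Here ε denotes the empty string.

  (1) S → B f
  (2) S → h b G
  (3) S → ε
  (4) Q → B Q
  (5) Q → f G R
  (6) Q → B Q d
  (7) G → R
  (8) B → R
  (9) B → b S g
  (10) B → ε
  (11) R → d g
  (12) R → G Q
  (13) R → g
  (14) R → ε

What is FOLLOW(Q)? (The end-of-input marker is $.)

FIRST(S): from S→B f we get {b, d, f, g}; from S→h b G we get {h}; from S→ε we get {ε}. So FIRST(S) = {ε, b, d, f, g, h}.
FIRST(Q): from Q→B Q we get {b, d, f, g}; from Q→f G R we get {f}; from Q→B Q d we get {b, d, f, g}. So FIRST(Q) = {b, d, f, g}.
FIRST(G): from G→R we get {ε, b, d, f, g}. So FIRST(G) = {ε, b, d, f, g}.
FIRST(R): from R→d g we get {d}; from R→G Q we get {b, d, f, g}; from R→g we get {g}; from R→ε we get {ε}. So FIRST(R) = {ε, b, d, f, g}.
FIRST(B): from B→R we get {ε, b, d, f, g}; from B→b S g we get {b}; from B→ε we get {ε}. So FIRST(B) = {ε, b, d, f, g}.
FOLLOW(S) includes $ since S is the start symbol.
FOLLOW(S): in B→b S g, S is followed by g with FIRST {g}. Thus FOLLOW(S) = {$, g}.
FOLLOW(B): in S→B f, B is followed by f with FIRST {f}; in Q→B Q, B is followed by Q with FIRST {b, d, f, g}; in Q→B Q d, B is followed by Q d with FIRST {b, d, f, g}. Thus FOLLOW(B) = {b, d, f, g}.
FOLLOW(Q): in Q→B Q, the suffix after Q is empty (adds nothing new); in Q→B Q d, Q is followed by d with FIRST {d}; in R→G Q, the suffix after Q is empty, so FOLLOW(Q) ⊇ FOLLOW(R) = {$, b, d, f, g}. Thus FOLLOW(Q) = {$, b, d, f, g}.
FOLLOW(G): in S→h b G, the suffix after G is empty, so FOLLOW(G) ⊇ FOLLOW(S) = {$, g}; in Q→f G R, G is followed by R with FIRST {ε, b, d, f, g}; in Q→f G R, the suffix after G is nullable, so FOLLOW(G) ⊇ FOLLOW(Q) = {$, b, d, f, g}; in R→G Q, G is followed by Q with FIRST {b, d, f, g}. Thus FOLLOW(G) = {$, b, d, f, g}.
FOLLOW(R): in Q→f G R, the suffix after R is empty, so FOLLOW(R) ⊇ FOLLOW(Q) = {$, b, d, f, g}; in G→R, the suffix after R is empty, so FOLLOW(R) ⊇ FOLLOW(G) = {$, b, d, f, g}; in B→R, the suffix after R is empty, so FOLLOW(R) ⊇ FOLLOW(B) = {b, d, f, g}. Thus FOLLOW(R) = {$, b, d, f, g}.

{$, b, d, f, g}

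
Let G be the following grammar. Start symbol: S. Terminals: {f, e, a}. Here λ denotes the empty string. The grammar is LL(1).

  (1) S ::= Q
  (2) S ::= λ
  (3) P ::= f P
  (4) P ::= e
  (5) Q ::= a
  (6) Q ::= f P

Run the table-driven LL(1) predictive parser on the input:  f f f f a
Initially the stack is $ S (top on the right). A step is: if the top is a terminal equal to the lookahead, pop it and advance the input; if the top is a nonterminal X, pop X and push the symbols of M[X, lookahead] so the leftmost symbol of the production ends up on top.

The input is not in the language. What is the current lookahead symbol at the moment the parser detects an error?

      Stack  Input        Action
   1  $ S    f f f f a $  expand S ::= Q
   2  $ Q    f f f f a $  expand Q ::= f P
   3  $ P f  f f f f a $  match f
   4  $ P    f f f a $    expand P ::= f P
   5  $ P f  f f f a $    match f
   6  $ P    f f a $      expand P ::= f P
   7  $ P f  f f a $      match f
   8  $ P    f a $        expand P ::= f P
   9  $ P f  f a $        match f
  10  $ P    a $          error: M[P, a] is empty

a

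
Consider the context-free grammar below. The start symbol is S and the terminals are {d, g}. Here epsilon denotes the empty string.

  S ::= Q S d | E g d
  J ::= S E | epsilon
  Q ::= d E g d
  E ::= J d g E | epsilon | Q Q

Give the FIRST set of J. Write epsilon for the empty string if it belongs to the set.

FIRST(Q) = {d}
FIRST(S) = {d, g}  (via Q S d, E g d)
FIRST(J) = {epsilon, d, g}  (via S E)
FIRST(E) = {epsilon, d, g}  (via J d g E, Q Q)

{epsilon, d, g}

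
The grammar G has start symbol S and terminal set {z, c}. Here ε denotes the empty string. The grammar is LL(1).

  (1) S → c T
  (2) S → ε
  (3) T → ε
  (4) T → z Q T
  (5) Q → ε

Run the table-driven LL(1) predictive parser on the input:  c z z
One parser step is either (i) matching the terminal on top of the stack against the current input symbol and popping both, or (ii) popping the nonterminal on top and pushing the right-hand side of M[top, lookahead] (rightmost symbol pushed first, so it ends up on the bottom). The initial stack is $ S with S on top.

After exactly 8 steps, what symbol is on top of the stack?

T

step 1: stack=$ S  input=c z z $  — expand S → c T
step 2: stack=$ T c  input=c z z $  — match c
step 3: stack=$ T  input=z z $  — expand T → z Q T
step 4: stack=$ T Q z  input=z z $  — match z
step 5: stack=$ T Q  input=z $  — expand Q → ε
step 6: stack=$ T  input=z $  — expand T → z Q T
step 7: stack=$ T Q z  input=z $  — match z
step 8: stack=$ T Q  input=$  — expand Q → ε
Stack after step 8: $ T (top = T).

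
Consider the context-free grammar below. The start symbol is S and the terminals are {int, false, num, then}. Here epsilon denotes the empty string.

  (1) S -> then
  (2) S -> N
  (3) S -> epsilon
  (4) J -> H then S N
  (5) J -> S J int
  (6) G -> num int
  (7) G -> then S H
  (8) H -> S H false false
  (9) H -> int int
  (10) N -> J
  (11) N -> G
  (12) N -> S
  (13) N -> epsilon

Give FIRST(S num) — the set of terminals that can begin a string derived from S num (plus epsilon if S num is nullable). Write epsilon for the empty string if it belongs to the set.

{int, num, then}

FIRST(G) = {num, then}
FIRST(S) = {epsilon, int, num, then}  (via N)
FIRST(H) = {int, num, then}  (via S H false false)
FIRST(J) = {int, num, then}  (via H then S N, S J int)
FIRST(N) = {epsilon, int, num, then}  (via J, G, S)
FIRST(S num): take FIRST of each symbol in turn, carrying on past any symbol whose FIRST contains epsilon; result {int, num, then}.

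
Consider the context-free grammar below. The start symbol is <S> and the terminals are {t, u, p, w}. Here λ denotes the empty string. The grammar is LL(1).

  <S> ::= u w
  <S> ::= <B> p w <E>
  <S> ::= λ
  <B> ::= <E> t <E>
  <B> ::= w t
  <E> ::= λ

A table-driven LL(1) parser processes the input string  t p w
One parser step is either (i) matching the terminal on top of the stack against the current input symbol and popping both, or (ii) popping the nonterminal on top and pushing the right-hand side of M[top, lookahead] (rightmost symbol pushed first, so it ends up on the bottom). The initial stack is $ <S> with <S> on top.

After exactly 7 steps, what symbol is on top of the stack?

step 1: stack=$ <S>  input=t p w $  — expand <S> ::= <B> p w <E>
step 2: stack=$ <E> w p <B>  input=t p w $  — expand <B> ::= <E> t <E>
step 3: stack=$ <E> w p <E> t <E>  input=t p w $  — expand <E> ::= λ
step 4: stack=$ <E> w p <E> t  input=t p w $  — match t
step 5: stack=$ <E> w p <E>  input=p w $  — expand <E> ::= λ
step 6: stack=$ <E> w p  input=p w $  — match p
step 7: stack=$ <E> w  input=w $  — match w
Stack after step 7: $ <E> (top = <E>).

<E>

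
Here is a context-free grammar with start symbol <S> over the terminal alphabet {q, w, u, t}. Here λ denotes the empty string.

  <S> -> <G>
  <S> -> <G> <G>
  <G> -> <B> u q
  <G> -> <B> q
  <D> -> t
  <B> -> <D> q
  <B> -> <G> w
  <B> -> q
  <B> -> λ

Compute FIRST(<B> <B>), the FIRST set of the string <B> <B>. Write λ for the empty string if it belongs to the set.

{λ, q, t, u}

FIRST(<D>) = {t}
FIRST(<S>) = {q, t, u}  (via <G>, <G> <G>)
FIRST(<G>) = {q, t, u}  (via <B> u q, <B> q)
FIRST(<B>) = {λ, q, t, u}  (via <D> q, <G> w)
FIRST(<B> <B>): take FIRST of each symbol in turn, carrying on past any symbol whose FIRST contains λ; result {λ, q, t, u}.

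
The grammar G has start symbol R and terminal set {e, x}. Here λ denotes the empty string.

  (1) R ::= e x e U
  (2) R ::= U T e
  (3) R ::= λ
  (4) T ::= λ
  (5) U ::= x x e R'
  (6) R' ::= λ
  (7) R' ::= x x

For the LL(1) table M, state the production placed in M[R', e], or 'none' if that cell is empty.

FIRST(T) = {λ}
FIRST(U) = {x}
FIRST(R') = {λ, x}
FIRST(R) = {λ, e, x}  (via U T e)
FOLLOW(R) includes $ since R is the start symbol.
FOLLOW(U): in R::=e x e U, the suffix after U is empty, so FOLLOW(U) ⊇ FOLLOW(R) = {$}; in R::=U T e, U is followed by T e with FIRST {e}. Thus FOLLOW(U) = {$, e}.
FOLLOW(R'): in U::=x x e R', the suffix after R' is empty, so FOLLOW(R') ⊇ FOLLOW(U) = {$, e}. Thus FOLLOW(R') = {$, e}.
For R' ::= λ: FIRST(λ) = {λ}, so it goes in M[R', t] for t ∈ {}; since λ ∈ FIRST, also for every t ∈ FOLLOW(R') = {$, e}.
For R' ::= x x: FIRST(x x) = {x}, so it goes in M[R', t] for t ∈ {x}.

R' ::= λ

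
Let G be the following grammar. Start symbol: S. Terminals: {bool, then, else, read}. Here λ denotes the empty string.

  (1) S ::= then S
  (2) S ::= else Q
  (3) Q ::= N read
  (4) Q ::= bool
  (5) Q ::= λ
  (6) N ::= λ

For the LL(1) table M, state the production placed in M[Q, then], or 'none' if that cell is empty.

FIRST(S) = {else, then}
FIRST(N) = {λ}
FIRST(Q) = {λ, bool, read}  (via N read)
FOLLOW(S) includes $ since S is the start symbol.
FOLLOW(S): in S::=then S, the suffix after S is empty (adds nothing new). Thus FOLLOW(S) = {$}.
FOLLOW(Q): in S::=else Q, the suffix after Q is empty, so FOLLOW(Q) ⊇ FOLLOW(S) = {$}. Thus FOLLOW(Q) = {$}.
For Q ::= N read: FIRST(N read) = {read}, so it goes in M[Q, t] for t ∈ {read}.
For Q ::= bool: FIRST(bool) = {bool}, so it goes in M[Q, t] for t ∈ {bool}.
For Q ::= λ: FIRST(λ) = {λ}, so it goes in M[Q, t] for t ∈ {}; since λ ∈ FIRST, also for every t ∈ FOLLOW(Q) = {$}.
None of these place a production in M[Q, then].

none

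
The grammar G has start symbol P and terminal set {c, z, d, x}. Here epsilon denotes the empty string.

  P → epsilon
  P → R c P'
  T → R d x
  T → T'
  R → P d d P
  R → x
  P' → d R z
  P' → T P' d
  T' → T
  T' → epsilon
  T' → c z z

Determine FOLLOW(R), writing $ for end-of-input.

{c, d, z}

FIRST(P) = {epsilon, d, x}  (via R c P')
FIRST(R) = {d, x}  (via P d d P)
FIRST(T) = {epsilon, c, d, x}  (via R d x, T')
FIRST(P') = {c, d, x}  (via T P' d)
FIRST(T') = {epsilon, c, d, x}  (via T)
FOLLOW(P) includes $ since P is the start symbol.
FOLLOW(R): in P→R c P', R is followed by c P' with FIRST {c}; in T→R d x, R is followed by d x with FIRST {d}; in P'→d R z, R is followed by z with FIRST {z}. Thus FOLLOW(R) = {c, d, z}.
FOLLOW(P): in R→P d d P (occurrence 1), P is followed by d d P with FIRST {d}; in R→P d d P (occurrence 2), the suffix after P is empty, so FOLLOW(P) ⊇ FOLLOW(R) = {c, d, z}. Thus FOLLOW(P) = {$, c, d, z}.
FOLLOW(P'): in P→R c P', the suffix after P' is empty, so FOLLOW(P') ⊇ FOLLOW(P) = {$, c, d, z}; in P'→T P' d, P' is followed by d with FIRST {d}. Thus FOLLOW(P') = {$, c, d, z}.
FOLLOW(T): in P'→T P' d, T is followed by P' d with FIRST {c, d, x}; in T'→T, the suffix after T is empty, so FOLLOW(T) ⊇ FOLLOW(T') = {c, d, x}. Thus FOLLOW(T) = {c, d, x}.
FOLLOW(T'): in T→T', the suffix after T' is empty, so FOLLOW(T') ⊇ FOLLOW(T) = {c, d, x}. Thus FOLLOW(T') = {c, d, x}.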